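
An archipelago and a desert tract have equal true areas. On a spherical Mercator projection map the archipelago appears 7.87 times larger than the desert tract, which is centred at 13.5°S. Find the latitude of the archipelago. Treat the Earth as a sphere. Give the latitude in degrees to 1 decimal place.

69.7°

Mercator areal scale is sec²φ, so apparent-area ratio = sec²φ₁ / sec²φ₂ = cos²φ₂ / cos²φ₁.
cos²φ₂ / cos²φ₁ = 7.87  ⇒  cos φ₁ = cos 13.5° / √7.87 = 0.9724/2.805 = 0.3466.
φ₁ = arccos(0.3466) ≈ 69.7°.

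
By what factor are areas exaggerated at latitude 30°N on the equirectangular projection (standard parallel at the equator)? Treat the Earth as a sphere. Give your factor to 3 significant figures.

1.15

In the plate carrée (x = Rλ, y = Rφ), meridians are true-scale (h = 1) and parallels are stretched by k = sec φ.
Areal scale = h·k = 1 × sec φ; at 30°, h = 1.000, k = 1.155, so h·k = 1.155.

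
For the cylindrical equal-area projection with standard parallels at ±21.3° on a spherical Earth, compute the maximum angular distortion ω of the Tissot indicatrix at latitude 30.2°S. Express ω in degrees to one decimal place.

8.6°

A cylindrical equal-area projection with standard parallel φ₀ has meridian scale h = cos φ / cos φ₀ and parallel scale k = cos φ₀ / cos φ (so areas are preserved, h·k = 1).
At 30.2°: h = 0.9276, k = 1.078; principal scales a = 1.078, b = 0.9276.
sin(ω/2) = (a − b)/(a + b) = 0.1504/2.006 = 0.07497, so ω = 2 arcsin(0.07497) ≈ 8.6°.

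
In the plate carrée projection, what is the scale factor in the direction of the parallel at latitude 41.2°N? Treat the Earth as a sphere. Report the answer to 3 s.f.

1.33

For the equirectangular projection with φ₀ = 0 (plate carrée), h = 1 along meridians and k = sec φ along parallels.
k = 1/cos 41.2° = 1/0.7524 = 1.329.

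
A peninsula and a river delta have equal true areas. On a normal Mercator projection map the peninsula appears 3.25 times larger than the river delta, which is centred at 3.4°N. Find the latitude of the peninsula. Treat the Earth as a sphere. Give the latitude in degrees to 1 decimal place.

56.4°

For equal true areas on Mercator, apparent areas scale as sec²φ, so the ratio is cos²φ₂ / cos²φ₁.
cos²φ₂ / cos²φ₁ = 3.25  ⇒  cos φ₁ = cos 3.4° / √3.25 = 0.9982/1.803 = 0.5537.
φ₁ = arccos(0.5537) ≈ 56.4°.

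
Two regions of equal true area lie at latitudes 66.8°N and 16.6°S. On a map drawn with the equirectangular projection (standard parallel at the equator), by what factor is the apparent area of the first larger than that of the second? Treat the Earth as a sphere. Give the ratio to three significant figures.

In the plate carrée (x = Rλ, y = Rφ), meridians are true-scale (h = 1) and parallels are stretched by k = sec φ.
Areal scale at 66.8°: h·k = 1.000 × 2.538 = 2.538.
Areal scale at 16.6°: h·k = 1.000 × 1.043 = 1.043.
Ratio = 2.538/1.043 ≈ 2.43.

2.43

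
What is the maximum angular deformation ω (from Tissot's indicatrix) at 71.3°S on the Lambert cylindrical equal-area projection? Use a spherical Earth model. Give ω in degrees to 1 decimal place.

The Lambert cylindrical equal-area projection is the cylindrical equal-area projection with its standard parallel at the equator (φ₀ = 0). A cylindrical equal-area projection with standard parallel φ₀ has meridian scale h = cos φ / cos φ₀ and parallel scale k = cos φ₀ / cos φ (so areas are preserved, h·k = 1).
At 71.3°: h = 0.3206, k = 3.119; principal scales a = 3.119, b = 0.3206.
sin(ω/2) = (a − b)/(a + b) = 2.798/3.440 = 0.8136, so ω = 2 arcsin(0.8136) ≈ 108.9°.

108.9°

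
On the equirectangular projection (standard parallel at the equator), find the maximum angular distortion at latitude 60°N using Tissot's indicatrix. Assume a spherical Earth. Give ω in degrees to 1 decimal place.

In the plate carrée (x = Rλ, y = Rφ), meridians are true-scale (h = 1) and parallels are stretched by k = sec φ.
At 60°: h = 1.000, k = 2.000; principal scales a = 2.000, b = 1.000.
sin(ω/2) = (a − b)/(a + b) = 1.0000/3.000 = 0.3333, so ω = 2 arcsin(0.3333) ≈ 38.9°.

38.9°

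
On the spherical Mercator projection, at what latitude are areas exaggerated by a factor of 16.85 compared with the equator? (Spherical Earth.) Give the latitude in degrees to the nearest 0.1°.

75.9°

Mercator areal scale is sec²φ.
sec²φ = 16.85  ⇒  cos²φ = 0.05935  ⇒  cos φ = 0.2436.
φ = arccos(0.2436) ≈ 75.9°.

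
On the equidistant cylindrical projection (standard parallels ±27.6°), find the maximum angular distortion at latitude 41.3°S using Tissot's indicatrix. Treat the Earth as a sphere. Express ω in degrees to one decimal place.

With standard parallel φ₀ = 27.6°, the equirectangular projection gives x = Rλ cos φ₀, y = Rφ, so h = 1 and k = cos 27.6° / cos φ.
At 41.3°: h = 1.000, k = 1.180; principal scales a = 1.180, b = 1.000.
sin(ω/2) = (a − b)/(a + b) = 0.1796/2.180 = 0.08241, so ω = 2 arcsin(0.08241) ≈ 9.5°.

9.5°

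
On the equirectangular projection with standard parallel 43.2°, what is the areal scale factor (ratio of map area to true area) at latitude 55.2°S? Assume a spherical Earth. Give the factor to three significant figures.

1.28

In the equirectangular projection with standard parallel φ₀ = 43.2° (x = Rλ cos φ₀, y = Rφ), meridians are true-scale (h = 1) and the parallel scale is k = cos φ₀ / cos φ.
Areal scale = h·k = 1 × cos φ₀ / cos φ; at 55.2°, h = 1.000, k = 1.277, so h·k = 1.277.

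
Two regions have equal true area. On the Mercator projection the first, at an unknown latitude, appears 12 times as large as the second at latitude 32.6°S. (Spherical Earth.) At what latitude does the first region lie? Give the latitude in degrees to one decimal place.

75.9°

Mercator areal scale is sec²φ, so apparent-area ratio = sec²φ₁ / sec²φ₂ = cos²φ₂ / cos²φ₁.
cos²φ₂ / cos²φ₁ = 12  ⇒  cos φ₁ = cos 32.6° / √12 = 0.8425/3.464 = 0.2432.
φ₁ = arccos(0.2432) ≈ 75.9°.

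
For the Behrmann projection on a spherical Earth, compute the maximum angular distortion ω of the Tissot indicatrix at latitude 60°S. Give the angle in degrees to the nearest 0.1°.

60.0°

Behrmann is a cylindrical equal-area projection with standard parallels at ±30°. Cylindrical equal-area (φ₀ = 30°): h = cos φ / cos 30° along meridians, k = cos 30° / cos φ along parallels; h·k = 1.
At 60°: h = 0.5774, k = 1.732; principal scales a = 1.732, b = 0.5774.
sin(ω/2) = (a − b)/(a + b) = 1.155/2.309 = 0.5000, so ω = 2 arcsin(0.5000) ≈ 60.0°.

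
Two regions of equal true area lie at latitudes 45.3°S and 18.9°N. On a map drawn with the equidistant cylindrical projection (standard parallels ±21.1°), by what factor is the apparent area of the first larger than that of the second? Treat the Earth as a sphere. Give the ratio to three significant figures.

1.35

With standard parallel φ₀ = 21.1°, the equirectangular projection gives x = Rλ cos φ₀, y = Rφ, so h = 1 and k = cos 21.1° / cos φ.
Areal scale at 45.3°: h·k = 1.000 × 1.326 = 1.326.
Areal scale at 18.9°: h·k = 1.000 × 0.9861 = 0.9861.
Ratio = 1.326/0.9861 ≈ 1.35.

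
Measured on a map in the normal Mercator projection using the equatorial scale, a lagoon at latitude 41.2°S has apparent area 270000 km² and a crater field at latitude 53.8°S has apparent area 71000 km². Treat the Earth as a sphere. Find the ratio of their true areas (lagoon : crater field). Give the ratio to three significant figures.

On Mercator the areal scale is sec²φ, so true area = apparent × cos²φ.
True area of lagoon: 270000 × cos²(41.2°) = 270000 × 0.5661 = 152900 km².
True area of crater field: 71000 × cos²(53.8°) = 71000 × 0.3488 = 24770 km².
Ratio = 152900 / 24770 ≈ 6.17.

6.17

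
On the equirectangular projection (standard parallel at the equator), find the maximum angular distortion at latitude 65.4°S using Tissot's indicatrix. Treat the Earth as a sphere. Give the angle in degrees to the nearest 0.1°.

Plate carrée maps x = Rλ, y = Rφ. The meridian scale is h = 1 and the parallel scale is k = 1/cos φ = sec φ.
At 65.4°: h = 1.000, k = 2.402; principal scales a = 2.402, b = 1.000.
sin(ω/2) = (a − b)/(a + b) = 1.402/3.402 = 0.4121, so ω = 2 arcsin(0.4121) ≈ 48.7°.

48.7°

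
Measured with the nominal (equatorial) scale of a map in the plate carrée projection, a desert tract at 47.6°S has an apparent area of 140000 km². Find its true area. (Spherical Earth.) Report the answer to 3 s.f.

94400 km²

In the plate carrée (x = Rλ, y = Rφ), meridians are true-scale (h = 1) and parallels are stretched by k = sec φ.
Areal scale = h·k = 1 × sec φ; at 47.6°, h = 1.000, k = 1.483, so h·k = 1.483.
True area = apparent / (areal scale) = 140000 / 1.483 ≈ 94400 km².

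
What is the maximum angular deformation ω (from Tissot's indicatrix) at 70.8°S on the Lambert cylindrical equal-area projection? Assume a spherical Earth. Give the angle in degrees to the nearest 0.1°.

107.2°

The Lambert cylindrical equal-area projection is the cylindrical equal-area projection with its standard parallel at the equator (φ₀ = 0). A cylindrical equal-area projection with standard parallel φ₀ has meridian scale h = cos φ / cos φ₀ and parallel scale k = cos φ₀ / cos φ (so areas are preserved, h·k = 1).
At 70.8°: h = 0.3289, k = 3.041; principal scales a = 3.041, b = 0.3289.
sin(ω/2) = (a − b)/(a + b) = 2.712/3.370 = 0.8048, so ω = 2 arcsin(0.8048) ≈ 107.2°.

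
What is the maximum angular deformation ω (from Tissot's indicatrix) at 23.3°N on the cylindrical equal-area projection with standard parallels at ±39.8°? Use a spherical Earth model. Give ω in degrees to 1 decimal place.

20.3°

For cylindrical equal-area with standard parallel φ₀, h = cos φ / cos φ₀ and k = cos φ₀ / cos φ, so h·k = 1.
At 23.3°: h = 1.195, k = 0.8365; principal scales a = 1.195, b = 0.8365.
sin(ω/2) = (a − b)/(a + b) = 0.3589/2.032 = 0.1767, so ω = 2 arcsin(0.1767) ≈ 20.3°.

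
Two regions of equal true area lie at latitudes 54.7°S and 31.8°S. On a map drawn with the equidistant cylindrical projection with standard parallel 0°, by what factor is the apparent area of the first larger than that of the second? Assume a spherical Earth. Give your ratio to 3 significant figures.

For the equirectangular projection with φ₀ = 0 (plate carrée), h = 1 along meridians and k = sec φ along parallels.
Areal scale at 54.7°: h·k = 1.000 × 1.731 = 1.731.
Areal scale at 31.8°: h·k = 1.000 × 1.177 = 1.177.
Ratio = 1.731/1.177 ≈ 1.47.

1.47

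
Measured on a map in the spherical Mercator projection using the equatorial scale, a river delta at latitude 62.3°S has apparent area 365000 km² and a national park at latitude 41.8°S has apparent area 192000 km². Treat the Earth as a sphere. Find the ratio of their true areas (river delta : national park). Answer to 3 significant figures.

Since Mercator area scale is 1/cos²φ, the true area equals the apparent area multiplied by cos²φ.
True area of river delta: 365000 × cos²(62.3°) = 365000 × 0.2161 = 78870 km².
True area of national park: 192000 × cos²(41.8°) = 192000 × 0.5557 = 106700 km².
Ratio = 78870 / 106700 ≈ 0.739.

0.739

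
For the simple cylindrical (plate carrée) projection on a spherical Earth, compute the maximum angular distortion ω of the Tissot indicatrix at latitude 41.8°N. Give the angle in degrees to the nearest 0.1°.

In the plate carrée (x = Rλ, y = Rφ), meridians are true-scale (h = 1) and parallels are stretched by k = sec φ.
At 41.8°: h = 1.000, k = 1.341; principal scales a = 1.341, b = 1.000.
sin(ω/2) = (a − b)/(a + b) = 0.3414/2.341 = 0.1458, so ω = 2 arcsin(0.1458) ≈ 16.8°.

16.8°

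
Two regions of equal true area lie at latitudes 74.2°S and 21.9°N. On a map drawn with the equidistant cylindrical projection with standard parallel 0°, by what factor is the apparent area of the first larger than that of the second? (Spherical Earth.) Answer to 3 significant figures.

3.41

For the equirectangular projection with φ₀ = 0 (plate carrée), h = 1 along meridians and k = sec φ along parallels.
Areal scale at 74.2°: h·k = 1.000 × 3.673 = 3.673.
Areal scale at 21.9°: h·k = 1.000 × 1.078 = 1.078.
Ratio = 3.673/1.078 ≈ 3.41.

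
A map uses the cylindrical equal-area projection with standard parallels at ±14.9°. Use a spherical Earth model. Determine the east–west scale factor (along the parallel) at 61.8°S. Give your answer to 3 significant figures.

A cylindrical equal-area projection with standard parallel φ₀ has meridian scale h = cos φ / cos φ₀ and parallel scale k = cos φ₀ / cos φ (so areas are preserved, h·k = 1).
k = cos 14.9° / cos 61.8° = 0.9664/0.4726 = 2.045.

2.05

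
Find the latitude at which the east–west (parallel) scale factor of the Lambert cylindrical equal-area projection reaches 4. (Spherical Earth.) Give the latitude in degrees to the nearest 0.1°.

The Lambert cylindrical equal-area projection is the cylindrical equal-area projection with its standard parallel at the equator (φ₀ = 0). For cylindrical equal-area with standard parallel φ₀, h = cos φ / cos φ₀ and k = cos φ₀ / cos φ, so h·k = 1.
k = cos φ₀ / cos φ = 4  ⇒  cos φ = cos 0° / 4 = 0.2500.
φ = arccos(0.2500) ≈ 75.5°.

75.5°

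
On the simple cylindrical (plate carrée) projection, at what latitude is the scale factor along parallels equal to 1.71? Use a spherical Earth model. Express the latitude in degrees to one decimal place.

Plate carrée: h = 1, k = sec φ along parallels.
sec φ = 1.71  ⇒  cos φ = 0.5848  ⇒  φ ≈ 54.2°.

54.2°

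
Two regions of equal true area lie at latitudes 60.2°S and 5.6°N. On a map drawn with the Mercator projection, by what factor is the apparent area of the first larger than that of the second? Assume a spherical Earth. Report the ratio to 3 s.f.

Mercator is conformal with k = sec φ, so areal scale = k² = sec²φ.
At 60.2°: sec²(60.2°) = 1/0.4970² = 4.049.
At 5.6°: sec²(5.6°) = 1/0.9952² = 1.010.
Ratio = 4.049/1.010 = cos²(5.6°)/cos²(60.2°) ≈ 4.01.

4.01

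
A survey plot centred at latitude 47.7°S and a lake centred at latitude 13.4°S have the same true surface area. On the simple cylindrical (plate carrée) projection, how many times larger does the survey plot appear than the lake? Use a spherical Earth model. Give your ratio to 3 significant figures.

1.45

In the plate carrée (x = Rλ, y = Rφ), meridians are true-scale (h = 1) and parallels are stretched by k = sec φ.
Areal scale at 47.7°: h·k = 1.000 × 1.486 = 1.486.
Areal scale at 13.4°: h·k = 1.000 × 1.028 = 1.028.
Ratio = 1.486/1.028 ≈ 1.45.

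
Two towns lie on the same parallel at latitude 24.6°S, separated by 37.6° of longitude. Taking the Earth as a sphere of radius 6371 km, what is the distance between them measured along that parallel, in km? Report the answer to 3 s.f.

Arc length along a parallel = R cos φ · Δλ (with Δλ in radians).
= 6371 × cos 24.6° × (37.6° × π/180) = 6371 × 0.9092 × 0.6562 ≈ 3800 km.

3800 km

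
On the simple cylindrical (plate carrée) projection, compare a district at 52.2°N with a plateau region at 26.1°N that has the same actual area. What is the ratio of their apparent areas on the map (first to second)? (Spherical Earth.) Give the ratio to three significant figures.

For the equirectangular projection with φ₀ = 0 (plate carrée), h = 1 along meridians and k = sec φ along parallels.
Areal scale at 52.2°: h·k = 1.000 × 1.632 = 1.632.
Areal scale at 26.1°: h·k = 1.000 × 1.114 = 1.114.
Ratio = 1.632/1.114 ≈ 1.47.

1.47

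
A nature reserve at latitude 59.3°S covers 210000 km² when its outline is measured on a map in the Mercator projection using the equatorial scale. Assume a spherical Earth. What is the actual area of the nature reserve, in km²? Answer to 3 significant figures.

The Mercator projection is conformal; its linear scale factor is the same in every direction and equals sec φ = 1/cos φ.
Areal scale = k² = sec²φ = 1/cos²(59.3°) = 1/0.5105² = 3.837.
True area = apparent / (areal scale) = 210000 / 3.837 ≈ 54700 km².

54700 km²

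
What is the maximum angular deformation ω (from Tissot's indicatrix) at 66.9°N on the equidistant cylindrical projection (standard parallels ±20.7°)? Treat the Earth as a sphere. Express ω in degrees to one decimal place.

In the equirectangular projection with standard parallel φ₀ = 20.7° (x = Rλ cos φ₀, y = Rφ), meridians are true-scale (h = 1) and the parallel scale is k = cos φ₀ / cos φ.
At 66.9°: h = 1.000, k = 2.384; principal scales a = 2.384, b = 1.000.
sin(ω/2) = (a − b)/(a + b) = 1.384/3.384 = 0.4090, so ω = 2 arcsin(0.4090) ≈ 48.3°.

48.3°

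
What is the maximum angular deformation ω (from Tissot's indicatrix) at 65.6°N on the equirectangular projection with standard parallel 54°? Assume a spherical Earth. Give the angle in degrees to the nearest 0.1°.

The equidistant cylindrical projection with φ₀ = 54° has h = 1 (meridians true) and k = cos φ₀ / cos φ along parallels.
At 65.6°: h = 1.000, k = 1.423; principal scales a = 1.423, b = 1.000.
sin(ω/2) = (a − b)/(a + b) = 0.4228/2.423 = 0.1745, so ω = 2 arcsin(0.1745) ≈ 20.1°.

20.1°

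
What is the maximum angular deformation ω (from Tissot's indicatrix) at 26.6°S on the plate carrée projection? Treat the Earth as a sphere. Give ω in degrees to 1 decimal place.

For the equirectangular projection with φ₀ = 0 (plate carrée), h = 1 along meridians and k = sec φ along parallels.
At 26.6°: h = 1.000, k = 1.118; principal scales a = 1.118, b = 1.000.
sin(ω/2) = (a − b)/(a + b) = 0.1184/2.118 = 0.05588, so ω = 2 arcsin(0.05588) ≈ 6.4°.

6.4°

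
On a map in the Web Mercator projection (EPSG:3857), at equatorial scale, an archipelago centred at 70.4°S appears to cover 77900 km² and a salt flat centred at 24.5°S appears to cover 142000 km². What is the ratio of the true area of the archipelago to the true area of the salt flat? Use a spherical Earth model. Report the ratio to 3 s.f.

Mercator's areal exaggeration is sec²φ; hence true area = (apparent area) · cos²φ.
True area of archipelago: 77900 × cos²(70.4°) = 77900 × 0.1125 = 8766 km².
True area of salt flat: 142000 × cos²(24.5°) = 142000 × 0.8280 = 117600 km².
Ratio = 8766 / 117600 ≈ 0.0746.

0.0746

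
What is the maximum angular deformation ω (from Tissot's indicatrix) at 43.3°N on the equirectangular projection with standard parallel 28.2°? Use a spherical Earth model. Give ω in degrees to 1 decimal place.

The equidistant cylindrical projection with φ₀ = 28.2° has h = 1 (meridians true) and k = cos φ₀ / cos φ along parallels.
At 43.3°: h = 1.000, k = 1.211; principal scales a = 1.211, b = 1.000.
sin(ω/2) = (a − b)/(a + b) = 0.2110/2.211 = 0.09542, so ω = 2 arcsin(0.09542) ≈ 11.0°.

11.0°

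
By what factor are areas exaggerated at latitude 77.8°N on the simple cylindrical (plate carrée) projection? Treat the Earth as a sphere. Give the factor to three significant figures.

4.73

Plate carrée maps x = Rλ, y = Rφ. The meridian scale is h = 1 and the parallel scale is k = 1/cos φ = sec φ.
Areal scale = h·k = 1 × sec φ; at 77.8°, h = 1.000, k = 4.732, so h·k = 4.732.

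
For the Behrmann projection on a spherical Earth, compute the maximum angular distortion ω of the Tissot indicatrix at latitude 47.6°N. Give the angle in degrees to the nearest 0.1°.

The Behrmann projection is cylindrical equal-area with φ₀ = 30°. A cylindrical equal-area projection with standard parallel φ₀ has meridian scale h = cos φ / cos φ₀ and parallel scale k = cos φ₀ / cos φ (so areas are preserved, h·k = 1).
At 47.6°: h = 0.7786, k = 1.284; principal scales a = 1.284, b = 0.7786.
sin(ω/2) = (a − b)/(a + b) = 0.5057/2.063 = 0.2451, so ω = 2 arcsin(0.2451) ≈ 28.4°.

28.4°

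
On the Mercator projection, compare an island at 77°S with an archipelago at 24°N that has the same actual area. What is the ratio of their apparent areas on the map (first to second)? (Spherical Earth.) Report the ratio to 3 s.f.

16.5

Mercator areal scale is sec²φ.
At 77°: sec²(77°) = 1/0.2250² = 19.76.
At 24°: sec²(24°) = 1/0.9135² = 1.198.
Ratio = 19.76/1.198 = cos²(24°)/cos²(77°) ≈ 16.5.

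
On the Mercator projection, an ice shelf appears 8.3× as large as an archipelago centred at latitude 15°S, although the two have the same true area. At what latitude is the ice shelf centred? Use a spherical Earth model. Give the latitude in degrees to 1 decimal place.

For equal true areas on Mercator, apparent areas scale as sec²φ, so the ratio is cos²φ₂ / cos²φ₁.
cos²φ₂ / cos²φ₁ = 8.3  ⇒  cos φ₁ = cos 15° / √8.3 = 0.9659/2.881 = 0.3353.
φ₁ = arccos(0.3353) ≈ 70.4°.

70.4°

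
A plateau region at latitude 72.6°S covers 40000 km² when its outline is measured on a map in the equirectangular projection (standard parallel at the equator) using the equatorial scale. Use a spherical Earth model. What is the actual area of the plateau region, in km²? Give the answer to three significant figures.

For the equirectangular projection with φ₀ = 0 (plate carrée), h = 1 along meridians and k = sec φ along parallels.
Areal scale = h·k = 1 × sec φ; at 72.6°, h = 1.000, k = 3.344, so h·k = 3.344.
True area = apparent / (areal scale) = 40000 / 3.344 ≈ 12000 km².

12000 km²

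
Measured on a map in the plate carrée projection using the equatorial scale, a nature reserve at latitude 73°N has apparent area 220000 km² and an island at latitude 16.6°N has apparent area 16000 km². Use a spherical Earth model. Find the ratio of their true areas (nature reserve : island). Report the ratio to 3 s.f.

4.19

Plate carrée has h = 1 and k = sec φ, giving areal scale sec φ; true area = (apparent area) · cos φ.
True area of nature reserve: 220000 × cos(73°) = 220000 × 0.2924 = 64320 km².
True area of island: 16000 × cos(16.6°) = 16000 × 0.9583 = 15330 km².
Ratio = 64320 / 15330 ≈ 4.19.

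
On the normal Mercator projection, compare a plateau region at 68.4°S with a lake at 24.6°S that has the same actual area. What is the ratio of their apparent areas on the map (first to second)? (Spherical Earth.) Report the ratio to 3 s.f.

Mercator is conformal with k = sec φ, so areal scale = k² = sec²φ.
At 68.4°: sec²(68.4°) = 1/0.3681² = 7.379.
At 24.6°: sec²(24.6°) = 1/0.9092² = 1.210.
Ratio = 7.379/1.210 = cos²(24.6°)/cos²(68.4°) ≈ 6.10.

6.10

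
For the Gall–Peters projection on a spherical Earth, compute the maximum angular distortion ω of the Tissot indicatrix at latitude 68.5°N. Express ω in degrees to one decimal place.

Gall–Peters is a cylindrical equal-area projection with standard parallels at ±45°. A cylindrical equal-area projection with standard parallel φ₀ has meridian scale h = cos φ / cos φ₀ and parallel scale k = cos φ₀ / cos φ (so areas are preserved, h·k = 1).
At 68.5°: h = 0.5183, k = 1.929; principal scales a = 1.929, b = 0.5183.
sin(ω/2) = (a − b)/(a + b) = 1.411/2.448 = 0.5765, so ω = 2 arcsin(0.5765) ≈ 70.4°.

70.4°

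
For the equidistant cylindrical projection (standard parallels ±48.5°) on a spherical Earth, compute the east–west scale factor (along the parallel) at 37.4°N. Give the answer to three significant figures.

0.834

In the equirectangular projection with standard parallel φ₀ = 48.5° (x = Rλ cos φ₀, y = Rφ), meridians are true-scale (h = 1) and the parallel scale is k = cos φ₀ / cos φ.
k = cos 48.5° / cos 37.4° = 0.6626/0.7944 = 0.8341.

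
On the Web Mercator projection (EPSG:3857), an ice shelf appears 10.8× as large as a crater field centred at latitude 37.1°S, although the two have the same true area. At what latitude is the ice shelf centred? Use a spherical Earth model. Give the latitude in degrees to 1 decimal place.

76.0°

Mercator areal scale is sec²φ, so apparent-area ratio = sec²φ₁ / sec²φ₂ = cos²φ₂ / cos²φ₁.
cos²φ₂ / cos²φ₁ = 10.8  ⇒  cos φ₁ = cos 37.1° / √10.8 = 0.7976/3.286 = 0.2427.
φ₁ = arccos(0.2427) ≈ 76.0°.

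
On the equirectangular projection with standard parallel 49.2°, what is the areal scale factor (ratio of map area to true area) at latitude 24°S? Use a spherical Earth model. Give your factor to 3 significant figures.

The equidistant cylindrical projection with φ₀ = 49.2° has h = 1 (meridians true) and k = cos φ₀ / cos φ along parallels.
Areal scale = h·k = 1 × cos φ₀ / cos φ; at 24°, h = 1.000, k = 0.7153, so h·k = 0.7153.

0.715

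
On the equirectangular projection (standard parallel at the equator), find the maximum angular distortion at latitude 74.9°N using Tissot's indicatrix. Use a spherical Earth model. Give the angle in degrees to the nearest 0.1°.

In the plate carrée (x = Rλ, y = Rφ), meridians are true-scale (h = 1) and parallels are stretched by k = sec φ.
At 74.9°: h = 1.000, k = 3.839; principal scales a = 3.839, b = 1.000.
sin(ω/2) = (a − b)/(a + b) = 2.839/4.839 = 0.5867, so ω = 2 arcsin(0.5867) ≈ 71.8°.

71.8°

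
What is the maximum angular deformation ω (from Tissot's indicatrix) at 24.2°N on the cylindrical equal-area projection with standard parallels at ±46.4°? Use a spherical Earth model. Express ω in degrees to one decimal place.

A cylindrical equal-area projection with standard parallel φ₀ has meridian scale h = cos φ / cos φ₀ and parallel scale k = cos φ₀ / cos φ (so areas are preserved, h·k = 1).
At 24.2°: h = 1.323, k = 0.7561; principal scales a = 1.323, b = 0.7561.
sin(ω/2) = (a − b)/(a + b) = 0.5666/2.079 = 0.2726, so ω = 2 arcsin(0.2726) ≈ 31.6°.

31.6°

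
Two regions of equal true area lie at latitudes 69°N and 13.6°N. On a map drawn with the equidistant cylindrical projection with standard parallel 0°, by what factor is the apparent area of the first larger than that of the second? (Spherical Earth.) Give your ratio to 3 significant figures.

For the equirectangular projection with φ₀ = 0 (plate carrée), h = 1 along meridians and k = sec φ along parallels.
Areal scale at 69°: h·k = 1.000 × 2.790 = 2.790.
Areal scale at 13.6°: h·k = 1.000 × 1.029 = 1.029.
Ratio = 2.790/1.029 ≈ 2.71.

2.71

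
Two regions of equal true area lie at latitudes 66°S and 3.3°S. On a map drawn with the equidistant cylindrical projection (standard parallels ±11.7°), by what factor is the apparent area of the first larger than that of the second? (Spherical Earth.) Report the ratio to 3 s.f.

2.45

With standard parallel φ₀ = 11.7°, the equirectangular projection gives x = Rλ cos φ₀, y = Rφ, so h = 1 and k = cos 11.7° / cos φ.
Areal scale at 66°: h·k = 1.000 × 2.408 = 2.408.
Areal scale at 3.3°: h·k = 1.000 × 0.9808 = 0.9808.
Ratio = 2.408/0.9808 ≈ 2.45.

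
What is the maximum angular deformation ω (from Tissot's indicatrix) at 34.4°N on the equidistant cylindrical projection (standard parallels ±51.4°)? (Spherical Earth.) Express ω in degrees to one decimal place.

16.0°

The equidistant cylindrical projection with φ₀ = 51.4° has h = 1 (meridians true) and k = cos φ₀ / cos φ along parallels.
At 34.4°: h = 1.000, k = 0.7561; principal scales a = 1.000, b = 0.7561.
sin(ω/2) = (a − b)/(a + b) = 0.2439/1.756 = 0.1389, so ω = 2 arcsin(0.1389) ≈ 16.0°.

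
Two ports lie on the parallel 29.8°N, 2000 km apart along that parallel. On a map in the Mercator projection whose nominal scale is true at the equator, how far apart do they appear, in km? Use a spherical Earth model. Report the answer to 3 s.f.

2300 km

Mercator is conformal, so the point scale is isotropic: h = k = sec φ = 1/cos φ.
Along the parallel, k = sec 29.8° = 1/0.8678 = 1.152.
Map distance = 2000 × 1.152 ≈ 2300 km.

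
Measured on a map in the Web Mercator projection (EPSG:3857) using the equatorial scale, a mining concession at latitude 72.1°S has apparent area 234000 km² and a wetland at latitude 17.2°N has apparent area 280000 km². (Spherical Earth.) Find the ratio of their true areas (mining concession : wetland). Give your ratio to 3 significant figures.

0.0865

Since Mercator area scale is 1/cos²φ, the true area equals the apparent area multiplied by cos²φ.
True area of mining concession: 234000 × cos²(72.1°) = 234000 × 0.09447 = 22110 km².
True area of wetland: 280000 × cos²(17.2°) = 280000 × 0.9126 = 255500 km².
Ratio = 22110 / 255500 ≈ 0.0865.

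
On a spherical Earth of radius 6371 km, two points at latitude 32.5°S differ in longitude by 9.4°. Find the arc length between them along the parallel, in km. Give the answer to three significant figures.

Arc length along a parallel = R cos φ · Δλ (with Δλ in radians).
= 6371 × cos 32.5° × (9.4° × π/180) = 6371 × 0.8434 × 0.1641 ≈ 882 km.

882 km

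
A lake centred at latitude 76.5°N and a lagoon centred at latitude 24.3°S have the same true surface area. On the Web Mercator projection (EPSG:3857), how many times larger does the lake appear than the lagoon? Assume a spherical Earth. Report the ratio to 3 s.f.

Mercator is conformal with k = sec φ, so areal scale = k² = sec²φ.
At 76.5°: sec²(76.5°) = 1/0.2334² = 18.35.
At 24.3°: sec²(24.3°) = 1/0.9114² = 1.204.
Ratio = 18.35/1.204 = cos²(24.3°)/cos²(76.5°) ≈ 15.2.

15.2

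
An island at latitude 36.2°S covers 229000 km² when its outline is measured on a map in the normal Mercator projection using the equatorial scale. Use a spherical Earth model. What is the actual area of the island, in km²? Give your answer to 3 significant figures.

149000 km²

Mercator is conformal, so the point scale is isotropic: h = k = sec φ = 1/cos φ.
Areal scale = k² = sec²φ = 1/cos²(36.2°) = 1/0.8070² = 1.536.
True area = apparent / (areal scale) = 229000 / 1.536 ≈ 149000 km².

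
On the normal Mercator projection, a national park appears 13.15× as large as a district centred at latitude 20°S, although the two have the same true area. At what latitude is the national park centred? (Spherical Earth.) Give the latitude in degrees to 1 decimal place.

75.0°

For equal true areas on Mercator, apparent areas scale as sec²φ, so the ratio is cos²φ₂ / cos²φ₁.
cos²φ₂ / cos²φ₁ = 13.15  ⇒  cos φ₁ = cos 20° / √13.15 = 0.9397/3.626 = 0.2591.
φ₁ = arccos(0.2591) ≈ 75.0°.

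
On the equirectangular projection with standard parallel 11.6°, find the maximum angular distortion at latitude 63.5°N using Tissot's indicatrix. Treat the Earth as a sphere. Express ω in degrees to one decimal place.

43.9°

The equidistant cylindrical projection with φ₀ = 11.6° has h = 1 (meridians true) and k = cos φ₀ / cos φ along parallels.
At 63.5°: h = 1.000, k = 2.195; principal scales a = 2.195, b = 1.000.
sin(ω/2) = (a − b)/(a + b) = 1.195/3.195 = 0.3741, so ω = 2 arcsin(0.3741) ≈ 43.9°.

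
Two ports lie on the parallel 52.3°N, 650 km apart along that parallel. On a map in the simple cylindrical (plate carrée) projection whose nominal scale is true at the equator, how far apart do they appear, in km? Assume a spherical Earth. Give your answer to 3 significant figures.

Plate carrée maps x = Rλ, y = Rφ. The meridian scale is h = 1 and the parallel scale is k = 1/cos φ = sec φ.
Along the parallel, k = sec 52.3° = 1/0.6115 = 1.635.
Map distance = 650 × 1.635 ≈ 1060 km.

1060 km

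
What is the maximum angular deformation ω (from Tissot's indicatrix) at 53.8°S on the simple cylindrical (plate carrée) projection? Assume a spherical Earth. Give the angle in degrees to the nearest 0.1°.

29.8°

Plate carrée maps x = Rλ, y = Rφ. The meridian scale is h = 1 and the parallel scale is k = 1/cos φ = sec φ.
At 53.8°: h = 1.000, k = 1.693; principal scales a = 1.693, b = 1.000.
sin(ω/2) = (a − b)/(a + b) = 0.6932/2.693 = 0.2574, so ω = 2 arcsin(0.2574) ≈ 29.8°.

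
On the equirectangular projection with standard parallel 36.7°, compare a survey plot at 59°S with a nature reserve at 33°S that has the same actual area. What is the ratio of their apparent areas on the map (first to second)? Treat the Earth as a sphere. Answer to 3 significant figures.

The equidistant cylindrical projection with φ₀ = 36.7° has h = 1 (meridians true) and k = cos φ₀ / cos φ along parallels.
Areal scale at 59°: h·k = 1.000 × 1.557 = 1.557.
Areal scale at 33°: h·k = 1.000 × 0.9560 = 0.9560.
Ratio = 1.557/0.9560 ≈ 1.63.

1.63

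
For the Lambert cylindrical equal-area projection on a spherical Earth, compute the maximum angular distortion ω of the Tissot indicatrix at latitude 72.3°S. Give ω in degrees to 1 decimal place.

112.4°

The Lambert cylindrical equal-area projection is the cylindrical equal-area projection with its standard parallel at the equator (φ₀ = 0). For cylindrical equal-area with standard parallel φ₀, h = cos φ / cos φ₀ and k = cos φ₀ / cos φ, so h·k = 1.
At 72.3°: h = 0.3040, k = 3.289; principal scales a = 3.289, b = 0.3040.
sin(ω/2) = (a − b)/(a + b) = 2.985/3.593 = 0.8308, so ω = 2 arcsin(0.8308) ≈ 112.4°.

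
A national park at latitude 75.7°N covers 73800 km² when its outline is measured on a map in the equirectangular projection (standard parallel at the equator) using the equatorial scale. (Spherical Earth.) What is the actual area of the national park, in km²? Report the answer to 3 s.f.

18200 km²

In the plate carrée (x = Rλ, y = Rφ), meridians are true-scale (h = 1) and parallels are stretched by k = sec φ.
Areal scale = h·k = 1 × sec φ; at 75.7°, h = 1.000, k = 4.049, so h·k = 4.049.
True area = apparent / (areal scale) = 73800 / 4.049 ≈ 18200 km².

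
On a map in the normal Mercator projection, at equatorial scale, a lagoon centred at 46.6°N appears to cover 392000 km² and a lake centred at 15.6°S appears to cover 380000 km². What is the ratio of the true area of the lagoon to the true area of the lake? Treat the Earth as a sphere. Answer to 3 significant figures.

0.525

Mercator's areal exaggeration is sec²φ; hence true area = (apparent area) · cos²φ.
True area of lagoon: 392000 × cos²(46.6°) = 392000 × 0.4721 = 185100 km².
True area of lake: 380000 × cos²(15.6°) = 380000 × 0.9277 = 352500 km².
Ratio = 185100 / 352500 ≈ 0.525.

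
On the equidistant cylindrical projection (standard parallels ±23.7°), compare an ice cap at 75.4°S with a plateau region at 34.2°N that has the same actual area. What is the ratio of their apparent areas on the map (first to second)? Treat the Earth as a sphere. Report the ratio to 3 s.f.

The equidistant cylindrical projection with φ₀ = 23.7° has h = 1 (meridians true) and k = cos φ₀ / cos φ along parallels.
Areal scale at 75.4°: h·k = 1.000 × 3.633 = 3.633.
Areal scale at 34.2°: h·k = 1.000 × 1.107 = 1.107.
Ratio = 3.633/1.107 ≈ 3.28.

3.28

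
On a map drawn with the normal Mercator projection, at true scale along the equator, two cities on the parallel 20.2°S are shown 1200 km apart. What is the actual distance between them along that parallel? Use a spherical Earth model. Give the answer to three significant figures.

Mercator is conformal, so the point scale is isotropic: h = k = sec φ = 1/cos φ.
Along the parallel at 20.2°, map distances are exaggerated by k = sec 20.2° = 1.066.
True distance = 1200 / 1.066 = 1200 × cos 20.2° ≈ 1130 km.

1130 km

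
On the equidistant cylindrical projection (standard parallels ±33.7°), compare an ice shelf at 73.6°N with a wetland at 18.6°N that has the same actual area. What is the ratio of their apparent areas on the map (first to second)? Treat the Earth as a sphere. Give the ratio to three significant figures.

3.36

With standard parallel φ₀ = 33.7°, the equirectangular projection gives x = Rλ cos φ₀, y = Rφ, so h = 1 and k = cos 33.7° / cos φ.
Areal scale at 73.6°: h·k = 1.000 × 2.947 = 2.947.
Areal scale at 18.6°: h·k = 1.000 × 0.8778 = 0.8778.
Ratio = 2.947/0.8778 ≈ 3.36.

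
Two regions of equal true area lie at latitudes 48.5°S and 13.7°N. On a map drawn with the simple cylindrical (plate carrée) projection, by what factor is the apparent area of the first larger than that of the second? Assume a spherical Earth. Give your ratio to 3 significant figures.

For the equirectangular projection with φ₀ = 0 (plate carrée), h = 1 along meridians and k = sec φ along parallels.
Areal scale at 48.5°: h·k = 1.000 × 1.509 = 1.509.
Areal scale at 13.7°: h·k = 1.000 × 1.029 = 1.029.
Ratio = 1.509/1.029 ≈ 1.47.

1.47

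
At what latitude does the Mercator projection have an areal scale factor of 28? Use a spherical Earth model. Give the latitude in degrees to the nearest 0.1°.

Mercator areal scale is sec²φ.
sec²φ = 28  ⇒  cos²φ = 0.03571  ⇒  cos φ = 0.1890.
φ = arccos(0.1890) ≈ 79.1°.

79.1°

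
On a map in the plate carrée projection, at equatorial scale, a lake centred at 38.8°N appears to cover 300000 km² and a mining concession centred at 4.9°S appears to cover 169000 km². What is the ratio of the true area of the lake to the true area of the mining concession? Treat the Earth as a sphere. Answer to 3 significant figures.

On the plate carrée, areal scale = h·k = 1 × sec φ, so true area = apparent × cos φ.
True area of lake: 300000 × cos(38.8°) = 300000 × 0.7793 = 233800 km².
True area of mining concession: 169000 × cos(4.9°) = 169000 × 0.9963 = 168400 km².
Ratio = 233800 / 168400 ≈ 1.39.

1.39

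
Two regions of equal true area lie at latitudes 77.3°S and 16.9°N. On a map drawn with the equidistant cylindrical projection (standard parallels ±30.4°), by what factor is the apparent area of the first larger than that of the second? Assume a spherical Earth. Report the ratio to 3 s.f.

4.35

With standard parallel φ₀ = 30.4°, the equirectangular projection gives x = Rλ cos φ₀, y = Rφ, so h = 1 and k = cos 30.4° / cos φ.
Areal scale at 77.3°: h·k = 1.000 × 3.923 = 3.923.
Areal scale at 16.9°: h·k = 1.000 × 0.9014 = 0.9014.
Ratio = 3.923/0.9014 ≈ 4.35.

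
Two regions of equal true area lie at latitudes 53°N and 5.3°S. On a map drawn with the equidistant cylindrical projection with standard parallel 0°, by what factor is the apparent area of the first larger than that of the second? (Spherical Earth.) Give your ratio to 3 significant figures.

For the equirectangular projection with φ₀ = 0 (plate carrée), h = 1 along meridians and k = sec φ along parallels.
Areal scale at 53°: h·k = 1.000 × 1.662 = 1.662.
Areal scale at 5.3°: h·k = 1.000 × 1.004 = 1.004.
Ratio = 1.662/1.004 ≈ 1.65.

1.65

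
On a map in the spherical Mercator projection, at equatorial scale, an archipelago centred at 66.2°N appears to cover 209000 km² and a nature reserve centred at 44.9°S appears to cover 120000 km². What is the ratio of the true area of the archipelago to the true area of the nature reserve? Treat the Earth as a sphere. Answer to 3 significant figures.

0.565

On Mercator the areal scale is sec²φ, so true area = apparent × cos²φ.
True area of archipelago: 209000 × cos²(66.2°) = 209000 × 0.1628 = 34040 km².
True area of nature reserve: 120000 × cos²(44.9°) = 120000 × 0.5017 = 60210 km².
Ratio = 34040 / 60210 ≈ 0.565.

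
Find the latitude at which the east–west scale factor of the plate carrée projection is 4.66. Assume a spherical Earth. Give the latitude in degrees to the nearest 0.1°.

77.6°

Plate carrée: h = 1, k = sec φ along parallels.
sec φ = 4.66  ⇒  cos φ = 0.2146  ⇒  φ ≈ 77.6°.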